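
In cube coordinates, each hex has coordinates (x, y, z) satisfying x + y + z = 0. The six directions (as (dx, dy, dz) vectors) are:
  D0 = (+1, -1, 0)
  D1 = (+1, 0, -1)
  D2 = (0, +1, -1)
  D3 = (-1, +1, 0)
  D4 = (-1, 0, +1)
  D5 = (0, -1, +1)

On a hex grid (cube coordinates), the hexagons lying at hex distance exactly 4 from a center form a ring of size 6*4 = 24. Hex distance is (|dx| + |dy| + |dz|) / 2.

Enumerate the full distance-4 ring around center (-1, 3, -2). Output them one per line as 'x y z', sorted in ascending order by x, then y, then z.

Answer: -5 3 2
-5 4 1
-5 5 0
-5 6 -1
-5 7 -2
-4 2 2
-4 7 -3
-3 1 2
-3 7 -4
-2 0 2
-2 7 -5
-1 -1 2
-1 7 -6
0 -1 1
0 6 -6
1 -1 0
1 5 -6
2 -1 -1
2 4 -6
3 -1 -2
3 0 -3
3 1 -4
3 2 -5
3 3 -6

Derivation:
Walk ring at distance 4 from (-1, 3, -2):
Start at center + D4*4 = (-5, 3, 2)
  hex 0: (-5, 3, 2)
  hex 1: (-4, 2, 2)
  hex 2: (-3, 1, 2)
  hex 3: (-2, 0, 2)
  hex 4: (-1, -1, 2)
  hex 5: (0, -1, 1)
  hex 6: (1, -1, 0)
  hex 7: (2, -1, -1)
  hex 8: (3, -1, -2)
  hex 9: (3, 0, -3)
  hex 10: (3, 1, -4)
  hex 11: (3, 2, -5)
  hex 12: (3, 3, -6)
  hex 13: (2, 4, -6)
  hex 14: (1, 5, -6)
  hex 15: (0, 6, -6)
  hex 16: (-1, 7, -6)
  hex 17: (-2, 7, -5)
  hex 18: (-3, 7, -4)
  hex 19: (-4, 7, -3)
  hex 20: (-5, 7, -2)
  hex 21: (-5, 6, -1)
  hex 22: (-5, 5, 0)
  hex 23: (-5, 4, 1)
Sorted: 24 hexes.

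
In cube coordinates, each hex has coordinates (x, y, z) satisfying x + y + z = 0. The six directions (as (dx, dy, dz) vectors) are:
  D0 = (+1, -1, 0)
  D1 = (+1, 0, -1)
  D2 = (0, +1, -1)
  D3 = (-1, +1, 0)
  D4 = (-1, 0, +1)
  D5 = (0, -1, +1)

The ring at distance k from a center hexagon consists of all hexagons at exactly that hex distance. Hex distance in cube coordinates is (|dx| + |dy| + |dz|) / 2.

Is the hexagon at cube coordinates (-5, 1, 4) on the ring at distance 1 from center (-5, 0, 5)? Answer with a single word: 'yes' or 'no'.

|px - cx| = |-5 - (-5)| = 0
|py - cy| = |1 - 0| = 1
|pz - cz| = |4 - 5| = 1
distance = (0+1+1)/2 = 2/2 = 1
radius = 1; distance == radius -> yes

Answer: yes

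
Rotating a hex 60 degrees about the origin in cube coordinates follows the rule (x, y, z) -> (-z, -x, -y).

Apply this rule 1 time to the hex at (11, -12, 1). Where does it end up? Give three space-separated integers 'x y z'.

Answer: -1 -11 12

Derivation:
Start: (11, -12, 1)
Step 1: (11, -12, 1) -> (-(1), -(11), -(-12)) = (-1, -11, 12)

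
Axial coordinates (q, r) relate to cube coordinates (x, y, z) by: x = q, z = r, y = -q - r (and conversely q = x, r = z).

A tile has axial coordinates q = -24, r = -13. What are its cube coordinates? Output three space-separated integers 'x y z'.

Answer: -24 37 -13

Derivation:
x = q = -24
z = r = -13
y = -x - z = -(-24) - (-13) = 37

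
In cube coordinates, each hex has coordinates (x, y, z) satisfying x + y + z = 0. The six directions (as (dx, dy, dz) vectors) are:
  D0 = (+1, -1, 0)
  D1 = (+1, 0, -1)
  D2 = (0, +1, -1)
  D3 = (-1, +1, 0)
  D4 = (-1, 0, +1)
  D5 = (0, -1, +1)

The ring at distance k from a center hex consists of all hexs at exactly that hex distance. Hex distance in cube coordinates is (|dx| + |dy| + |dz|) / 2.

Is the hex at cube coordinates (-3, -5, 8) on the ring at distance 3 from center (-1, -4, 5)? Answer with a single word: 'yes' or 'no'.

Answer: yes

Derivation:
|px - cx| = |-3 - (-1)| = 2
|py - cy| = |-5 - (-4)| = 1
|pz - cz| = |8 - 5| = 3
distance = (2+1+3)/2 = 6/2 = 3
radius = 3; distance == radius -> yes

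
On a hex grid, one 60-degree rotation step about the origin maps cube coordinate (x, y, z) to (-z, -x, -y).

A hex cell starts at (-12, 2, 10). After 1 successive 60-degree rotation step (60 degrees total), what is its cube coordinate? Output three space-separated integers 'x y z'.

Answer: -10 12 -2

Derivation:
Start: (-12, 2, 10)
Step 1: (-12, 2, 10) -> (-(10), -(-12), -(2)) = (-10, 12, -2)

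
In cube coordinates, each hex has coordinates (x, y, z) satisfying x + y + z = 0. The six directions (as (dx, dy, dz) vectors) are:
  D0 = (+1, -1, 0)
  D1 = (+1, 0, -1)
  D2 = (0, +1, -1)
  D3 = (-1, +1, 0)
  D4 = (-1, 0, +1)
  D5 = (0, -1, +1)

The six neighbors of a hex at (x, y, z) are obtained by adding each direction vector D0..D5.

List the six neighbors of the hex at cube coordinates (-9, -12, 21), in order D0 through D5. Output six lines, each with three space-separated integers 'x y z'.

Answer: -8 -13 21
-8 -12 20
-9 -11 20
-10 -11 21
-10 -12 22
-9 -13 22

Derivation:
Center: (-9, -12, 21). Add each direction:
  D0: (-9, -12, 21) + (1, -1, 0) = (-8, -13, 21)
  D1: (-9, -12, 21) + (1, 0, -1) = (-8, -12, 20)
  D2: (-9, -12, 21) + (0, 1, -1) = (-9, -11, 20)
  D3: (-9, -12, 21) + (-1, 1, 0) = (-10, -11, 21)
  D4: (-9, -12, 21) + (-1, 0, 1) = (-10, -12, 22)
  D5: (-9, -12, 21) + (0, -1, 1) = (-9, -13, 22)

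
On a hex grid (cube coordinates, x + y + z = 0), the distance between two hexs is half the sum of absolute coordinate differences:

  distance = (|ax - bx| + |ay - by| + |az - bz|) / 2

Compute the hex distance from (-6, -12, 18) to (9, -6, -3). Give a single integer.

Answer: 21

Derivation:
|ax - bx| = |-6 - 9| = 15
|ay - by| = |-12 - (-6)| = 6
|az - bz| = |18 - (-3)| = 21
distance = (15 + 6 + 21) / 2 = 42 / 2 = 21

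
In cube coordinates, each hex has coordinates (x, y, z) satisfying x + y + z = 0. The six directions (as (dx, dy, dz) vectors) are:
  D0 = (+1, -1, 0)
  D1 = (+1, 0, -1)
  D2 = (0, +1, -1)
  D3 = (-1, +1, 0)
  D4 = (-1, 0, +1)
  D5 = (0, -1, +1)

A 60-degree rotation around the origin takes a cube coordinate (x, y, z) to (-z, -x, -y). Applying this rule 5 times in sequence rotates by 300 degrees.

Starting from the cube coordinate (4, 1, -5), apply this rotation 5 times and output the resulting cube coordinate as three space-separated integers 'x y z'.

Start: (4, 1, -5)
Step 1: (4, 1, -5) -> (-(-5), -(4), -(1)) = (5, -4, -1)
Step 2: (5, -4, -1) -> (-(-1), -(5), -(-4)) = (1, -5, 4)
Step 3: (1, -5, 4) -> (-(4), -(1), -(-5)) = (-4, -1, 5)
Step 4: (-4, -1, 5) -> (-(5), -(-4), -(-1)) = (-5, 4, 1)
Step 5: (-5, 4, 1) -> (-(1), -(-5), -(4)) = (-1, 5, -4)

Answer: -1 5 -4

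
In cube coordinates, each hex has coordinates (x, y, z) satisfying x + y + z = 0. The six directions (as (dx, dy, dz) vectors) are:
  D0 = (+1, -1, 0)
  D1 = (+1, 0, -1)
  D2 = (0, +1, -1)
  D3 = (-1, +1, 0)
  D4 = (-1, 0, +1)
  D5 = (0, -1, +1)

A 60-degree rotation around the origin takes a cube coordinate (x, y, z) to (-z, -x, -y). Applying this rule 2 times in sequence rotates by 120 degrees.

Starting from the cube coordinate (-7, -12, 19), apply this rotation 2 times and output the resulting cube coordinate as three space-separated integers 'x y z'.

Start: (-7, -12, 19)
Step 1: (-7, -12, 19) -> (-(19), -(-7), -(-12)) = (-19, 7, 12)
Step 2: (-19, 7, 12) -> (-(12), -(-19), -(7)) = (-12, 19, -7)

Answer: -12 19 -7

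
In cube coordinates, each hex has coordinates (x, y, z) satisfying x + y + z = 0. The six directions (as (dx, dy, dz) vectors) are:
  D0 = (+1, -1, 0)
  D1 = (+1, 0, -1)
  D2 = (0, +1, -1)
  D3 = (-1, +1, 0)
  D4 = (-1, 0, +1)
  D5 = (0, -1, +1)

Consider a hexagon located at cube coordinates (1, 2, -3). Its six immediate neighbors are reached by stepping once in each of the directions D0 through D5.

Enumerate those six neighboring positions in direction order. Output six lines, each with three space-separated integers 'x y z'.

Center: (1, 2, -3). Add each direction:
  D0: (1, 2, -3) + (1, -1, 0) = (2, 1, -3)
  D1: (1, 2, -3) + (1, 0, -1) = (2, 2, -4)
  D2: (1, 2, -3) + (0, 1, -1) = (1, 3, -4)
  D3: (1, 2, -3) + (-1, 1, 0) = (0, 3, -3)
  D4: (1, 2, -3) + (-1, 0, 1) = (0, 2, -2)
  D5: (1, 2, -3) + (0, -1, 1) = (1, 1, -2)

Answer: 2 1 -3
2 2 -4
1 3 -4
0 3 -3
0 2 -2
1 1 -2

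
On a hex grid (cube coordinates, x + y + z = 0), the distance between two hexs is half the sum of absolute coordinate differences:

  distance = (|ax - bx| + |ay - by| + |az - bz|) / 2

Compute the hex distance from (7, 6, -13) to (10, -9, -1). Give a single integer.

|ax - bx| = |7 - 10| = 3
|ay - by| = |6 - (-9)| = 15
|az - bz| = |-13 - (-1)| = 12
distance = (3 + 15 + 12) / 2 = 30 / 2 = 15

Answer: 15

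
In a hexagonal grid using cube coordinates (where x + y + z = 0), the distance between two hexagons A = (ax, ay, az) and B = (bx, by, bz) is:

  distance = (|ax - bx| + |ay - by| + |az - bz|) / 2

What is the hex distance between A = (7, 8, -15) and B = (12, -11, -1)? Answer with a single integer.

Answer: 19

Derivation:
|ax - bx| = |7 - 12| = 5
|ay - by| = |8 - (-11)| = 19
|az - bz| = |-15 - (-1)| = 14
distance = (5 + 19 + 14) / 2 = 38 / 2 = 19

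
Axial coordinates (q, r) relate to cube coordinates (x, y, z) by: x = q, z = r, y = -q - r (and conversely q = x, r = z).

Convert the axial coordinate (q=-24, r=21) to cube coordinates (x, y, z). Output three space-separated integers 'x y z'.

x = q = -24
z = r = 21
y = -x - z = -(-24) - (21) = 3

Answer: -24 3 21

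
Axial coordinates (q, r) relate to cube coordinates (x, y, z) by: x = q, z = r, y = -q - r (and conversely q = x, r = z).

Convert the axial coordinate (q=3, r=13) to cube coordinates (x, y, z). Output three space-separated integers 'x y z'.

x = q = 3
z = r = 13
y = -x - z = -(3) - (13) = -16

Answer: 3 -16 13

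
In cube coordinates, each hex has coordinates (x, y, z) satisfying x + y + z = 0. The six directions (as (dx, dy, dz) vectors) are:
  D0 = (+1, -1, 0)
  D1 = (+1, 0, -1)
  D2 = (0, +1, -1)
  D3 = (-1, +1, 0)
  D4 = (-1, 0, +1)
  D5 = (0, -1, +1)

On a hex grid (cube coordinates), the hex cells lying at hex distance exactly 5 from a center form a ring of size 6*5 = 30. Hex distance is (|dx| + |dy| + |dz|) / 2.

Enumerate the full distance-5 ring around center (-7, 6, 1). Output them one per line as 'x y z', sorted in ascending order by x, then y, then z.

Walk ring at distance 5 from (-7, 6, 1):
Start at center + D4*5 = (-12, 6, 6)
  hex 0: (-12, 6, 6)
  hex 1: (-11, 5, 6)
  hex 2: (-10, 4, 6)
  hex 3: (-9, 3, 6)
  hex 4: (-8, 2, 6)
  hex 5: (-7, 1, 6)
  hex 6: (-6, 1, 5)
  hex 7: (-5, 1, 4)
  hex 8: (-4, 1, 3)
  hex 9: (-3, 1, 2)
  hex 10: (-2, 1, 1)
  hex 11: (-2, 2, 0)
  hex 12: (-2, 3, -1)
  hex 13: (-2, 4, -2)
  hex 14: (-2, 5, -3)
  hex 15: (-2, 6, -4)
  hex 16: (-3, 7, -4)
  hex 17: (-4, 8, -4)
  hex 18: (-5, 9, -4)
  hex 19: (-6, 10, -4)
  hex 20: (-7, 11, -4)
  hex 21: (-8, 11, -3)
  hex 22: (-9, 11, -2)
  hex 23: (-10, 11, -1)
  hex 24: (-11, 11, 0)
  hex 25: (-12, 11, 1)
  hex 26: (-12, 10, 2)
  hex 27: (-12, 9, 3)
  hex 28: (-12, 8, 4)
  hex 29: (-12, 7, 5)
Sorted: 30 hexes.

Answer: -12 6 6
-12 7 5
-12 8 4
-12 9 3
-12 10 2
-12 11 1
-11 5 6
-11 11 0
-10 4 6
-10 11 -1
-9 3 6
-9 11 -2
-8 2 6
-8 11 -3
-7 1 6
-7 11 -4
-6 1 5
-6 10 -4
-5 1 4
-5 9 -4
-4 1 3
-4 8 -4
-3 1 2
-3 7 -4
-2 1 1
-2 2 0
-2 3 -1
-2 4 -2
-2 5 -3
-2 6 -4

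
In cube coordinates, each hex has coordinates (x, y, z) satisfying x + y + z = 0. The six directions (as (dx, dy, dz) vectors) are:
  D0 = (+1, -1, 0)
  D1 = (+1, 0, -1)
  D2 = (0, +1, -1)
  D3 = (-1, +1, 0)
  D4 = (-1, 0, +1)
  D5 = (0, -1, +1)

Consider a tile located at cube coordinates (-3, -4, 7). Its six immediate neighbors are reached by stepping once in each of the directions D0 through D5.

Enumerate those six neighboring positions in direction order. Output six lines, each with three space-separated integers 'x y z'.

Center: (-3, -4, 7). Add each direction:
  D0: (-3, -4, 7) + (1, -1, 0) = (-2, -5, 7)
  D1: (-3, -4, 7) + (1, 0, -1) = (-2, -4, 6)
  D2: (-3, -4, 7) + (0, 1, -1) = (-3, -3, 6)
  D3: (-3, -4, 7) + (-1, 1, 0) = (-4, -3, 7)
  D4: (-3, -4, 7) + (-1, 0, 1) = (-4, -4, 8)
  D5: (-3, -4, 7) + (0, -1, 1) = (-3, -5, 8)

Answer: -2 -5 7
-2 -4 6
-3 -3 6
-4 -3 7
-4 -4 8
-3 -5 8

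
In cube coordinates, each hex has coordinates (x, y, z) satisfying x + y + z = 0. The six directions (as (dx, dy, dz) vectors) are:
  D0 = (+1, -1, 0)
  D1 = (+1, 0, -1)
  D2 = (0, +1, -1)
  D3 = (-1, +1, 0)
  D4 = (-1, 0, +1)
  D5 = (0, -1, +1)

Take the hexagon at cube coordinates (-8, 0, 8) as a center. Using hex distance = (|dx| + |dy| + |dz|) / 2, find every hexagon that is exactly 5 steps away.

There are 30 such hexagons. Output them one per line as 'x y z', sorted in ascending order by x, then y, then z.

Walk ring at distance 5 from (-8, 0, 8):
Start at center + D4*5 = (-13, 0, 13)
  hex 0: (-13, 0, 13)
  hex 1: (-12, -1, 13)
  hex 2: (-11, -2, 13)
  hex 3: (-10, -3, 13)
  hex 4: (-9, -4, 13)
  hex 5: (-8, -5, 13)
  hex 6: (-7, -5, 12)
  hex 7: (-6, -5, 11)
  hex 8: (-5, -5, 10)
  hex 9: (-4, -5, 9)
  hex 10: (-3, -5, 8)
  hex 11: (-3, -4, 7)
  hex 12: (-3, -3, 6)
  hex 13: (-3, -2, 5)
  hex 14: (-3, -1, 4)
  hex 15: (-3, 0, 3)
  hex 16: (-4, 1, 3)
  hex 17: (-5, 2, 3)
  hex 18: (-6, 3, 3)
  hex 19: (-7, 4, 3)
  hex 20: (-8, 5, 3)
  hex 21: (-9, 5, 4)
  hex 22: (-10, 5, 5)
  hex 23: (-11, 5, 6)
  hex 24: (-12, 5, 7)
  hex 25: (-13, 5, 8)
  hex 26: (-13, 4, 9)
  hex 27: (-13, 3, 10)
  hex 28: (-13, 2, 11)
  hex 29: (-13, 1, 12)
Sorted: 30 hexes.

Answer: -13 0 13
-13 1 12
-13 2 11
-13 3 10
-13 4 9
-13 5 8
-12 -1 13
-12 5 7
-11 -2 13
-11 5 6
-10 -3 13
-10 5 5
-9 -4 13
-9 5 4
-8 -5 13
-8 5 3
-7 -5 12
-7 4 3
-6 -5 11
-6 3 3
-5 -5 10
-5 2 3
-4 -5 9
-4 1 3
-3 -5 8
-3 -4 7
-3 -3 6
-3 -2 5
-3 -1 4
-3 0 3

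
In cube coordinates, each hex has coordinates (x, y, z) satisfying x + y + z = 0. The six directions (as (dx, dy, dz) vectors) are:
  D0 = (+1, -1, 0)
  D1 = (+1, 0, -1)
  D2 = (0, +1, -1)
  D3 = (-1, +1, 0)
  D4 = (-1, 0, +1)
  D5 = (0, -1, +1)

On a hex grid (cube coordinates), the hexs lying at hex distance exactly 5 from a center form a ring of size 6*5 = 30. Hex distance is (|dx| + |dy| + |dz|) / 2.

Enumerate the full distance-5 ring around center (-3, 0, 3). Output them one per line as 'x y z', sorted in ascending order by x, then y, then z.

Walk ring at distance 5 from (-3, 0, 3):
Start at center + D4*5 = (-8, 0, 8)
  hex 0: (-8, 0, 8)
  hex 1: (-7, -1, 8)
  hex 2: (-6, -2, 8)
  hex 3: (-5, -3, 8)
  hex 4: (-4, -4, 8)
  hex 5: (-3, -5, 8)
  hex 6: (-2, -5, 7)
  hex 7: (-1, -5, 6)
  hex 8: (0, -5, 5)
  hex 9: (1, -5, 4)
  hex 10: (2, -5, 3)
  hex 11: (2, -4, 2)
  hex 12: (2, -3, 1)
  hex 13: (2, -2, 0)
  hex 14: (2, -1, -1)
  hex 15: (2, 0, -2)
  hex 16: (1, 1, -2)
  hex 17: (0, 2, -2)
  hex 18: (-1, 3, -2)
  hex 19: (-2, 4, -2)
  hex 20: (-3, 5, -2)
  hex 21: (-4, 5, -1)
  hex 22: (-5, 5, 0)
  hex 23: (-6, 5, 1)
  hex 24: (-7, 5, 2)
  hex 25: (-8, 5, 3)
  hex 26: (-8, 4, 4)
  hex 27: (-8, 3, 5)
  hex 28: (-8, 2, 6)
  hex 29: (-8, 1, 7)
Sorted: 30 hexes.

Answer: -8 0 8
-8 1 7
-8 2 6
-8 3 5
-8 4 4
-8 5 3
-7 -1 8
-7 5 2
-6 -2 8
-6 5 1
-5 -3 8
-5 5 0
-4 -4 8
-4 5 -1
-3 -5 8
-3 5 -2
-2 -5 7
-2 4 -2
-1 -5 6
-1 3 -2
0 -5 5
0 2 -2
1 -5 4
1 1 -2
2 -5 3
2 -4 2
2 -3 1
2 -2 0
2 -1 -1
2 0 -2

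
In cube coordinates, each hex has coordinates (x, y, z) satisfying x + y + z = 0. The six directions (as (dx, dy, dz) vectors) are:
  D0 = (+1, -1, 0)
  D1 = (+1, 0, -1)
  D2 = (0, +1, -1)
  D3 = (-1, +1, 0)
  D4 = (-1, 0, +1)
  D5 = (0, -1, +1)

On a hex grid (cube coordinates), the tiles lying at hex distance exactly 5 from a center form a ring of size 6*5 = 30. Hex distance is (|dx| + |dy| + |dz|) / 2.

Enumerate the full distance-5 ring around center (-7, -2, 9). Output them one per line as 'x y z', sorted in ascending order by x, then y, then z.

Answer: -12 -2 14
-12 -1 13
-12 0 12
-12 1 11
-12 2 10
-12 3 9
-11 -3 14
-11 3 8
-10 -4 14
-10 3 7
-9 -5 14
-9 3 6
-8 -6 14
-8 3 5
-7 -7 14
-7 3 4
-6 -7 13
-6 2 4
-5 -7 12
-5 1 4
-4 -7 11
-4 0 4
-3 -7 10
-3 -1 4
-2 -7 9
-2 -6 8
-2 -5 7
-2 -4 6
-2 -3 5
-2 -2 4

Derivation:
Walk ring at distance 5 from (-7, -2, 9):
Start at center + D4*5 = (-12, -2, 14)
  hex 0: (-12, -2, 14)
  hex 1: (-11, -3, 14)
  hex 2: (-10, -4, 14)
  hex 3: (-9, -5, 14)
  hex 4: (-8, -6, 14)
  hex 5: (-7, -7, 14)
  hex 6: (-6, -7, 13)
  hex 7: (-5, -7, 12)
  hex 8: (-4, -7, 11)
  hex 9: (-3, -7, 10)
  hex 10: (-2, -7, 9)
  hex 11: (-2, -6, 8)
  hex 12: (-2, -5, 7)
  hex 13: (-2, -4, 6)
  hex 14: (-2, -3, 5)
  hex 15: (-2, -2, 4)
  hex 16: (-3, -1, 4)
  hex 17: (-4, 0, 4)
  hex 18: (-5, 1, 4)
  hex 19: (-6, 2, 4)
  hex 20: (-7, 3, 4)
  hex 21: (-8, 3, 5)
  hex 22: (-9, 3, 6)
  hex 23: (-10, 3, 7)
  hex 24: (-11, 3, 8)
  hex 25: (-12, 3, 9)
  hex 26: (-12, 2, 10)
  hex 27: (-12, 1, 11)
  hex 28: (-12, 0, 12)
  hex 29: (-12, -1, 13)
Sorted: 30 hexes.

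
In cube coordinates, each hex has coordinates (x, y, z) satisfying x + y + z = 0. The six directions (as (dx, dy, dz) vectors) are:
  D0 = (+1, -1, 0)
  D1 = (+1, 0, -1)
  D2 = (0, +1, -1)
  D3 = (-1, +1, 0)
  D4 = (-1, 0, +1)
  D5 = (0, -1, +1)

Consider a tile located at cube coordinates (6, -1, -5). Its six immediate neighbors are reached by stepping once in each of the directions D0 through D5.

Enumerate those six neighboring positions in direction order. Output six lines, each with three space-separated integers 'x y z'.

Center: (6, -1, -5). Add each direction:
  D0: (6, -1, -5) + (1, -1, 0) = (7, -2, -5)
  D1: (6, -1, -5) + (1, 0, -1) = (7, -1, -6)
  D2: (6, -1, -5) + (0, 1, -1) = (6, 0, -6)
  D3: (6, -1, -5) + (-1, 1, 0) = (5, 0, -5)
  D4: (6, -1, -5) + (-1, 0, 1) = (5, -1, -4)
  D5: (6, -1, -5) + (0, -1, 1) = (6, -2, -4)

Answer: 7 -2 -5
7 -1 -6
6 0 -6
5 0 -5
5 -1 -4
6 -2 -4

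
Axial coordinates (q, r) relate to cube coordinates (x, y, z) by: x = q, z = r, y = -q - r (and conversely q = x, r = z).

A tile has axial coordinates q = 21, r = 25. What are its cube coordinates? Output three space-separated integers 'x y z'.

x = q = 21
z = r = 25
y = -x - z = -(21) - (25) = -46

Answer: 21 -46 25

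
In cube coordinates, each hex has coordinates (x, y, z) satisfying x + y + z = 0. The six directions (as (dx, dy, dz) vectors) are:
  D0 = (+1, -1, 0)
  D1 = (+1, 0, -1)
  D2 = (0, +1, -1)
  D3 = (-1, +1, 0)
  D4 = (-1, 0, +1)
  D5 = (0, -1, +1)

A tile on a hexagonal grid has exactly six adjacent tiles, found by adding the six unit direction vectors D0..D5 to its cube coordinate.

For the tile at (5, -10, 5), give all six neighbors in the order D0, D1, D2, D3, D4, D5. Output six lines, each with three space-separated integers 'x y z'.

Center: (5, -10, 5). Add each direction:
  D0: (5, -10, 5) + (1, -1, 0) = (6, -11, 5)
  D1: (5, -10, 5) + (1, 0, -1) = (6, -10, 4)
  D2: (5, -10, 5) + (0, 1, -1) = (5, -9, 4)
  D3: (5, -10, 5) + (-1, 1, 0) = (4, -9, 5)
  D4: (5, -10, 5) + (-1, 0, 1) = (4, -10, 6)
  D5: (5, -10, 5) + (0, -1, 1) = (5, -11, 6)

Answer: 6 -11 5
6 -10 4
5 -9 4
4 -9 5
4 -10 6
5 -11 6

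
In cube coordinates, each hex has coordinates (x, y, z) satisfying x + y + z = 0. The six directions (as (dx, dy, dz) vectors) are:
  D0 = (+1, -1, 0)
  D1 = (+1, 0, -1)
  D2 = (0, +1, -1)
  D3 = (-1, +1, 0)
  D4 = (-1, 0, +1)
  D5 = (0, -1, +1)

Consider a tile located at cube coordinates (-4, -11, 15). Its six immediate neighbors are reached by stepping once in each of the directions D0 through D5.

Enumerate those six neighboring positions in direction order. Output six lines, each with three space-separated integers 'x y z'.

Answer: -3 -12 15
-3 -11 14
-4 -10 14
-5 -10 15
-5 -11 16
-4 -12 16

Derivation:
Center: (-4, -11, 15). Add each direction:
  D0: (-4, -11, 15) + (1, -1, 0) = (-3, -12, 15)
  D1: (-4, -11, 15) + (1, 0, -1) = (-3, -11, 14)
  D2: (-4, -11, 15) + (0, 1, -1) = (-4, -10, 14)
  D3: (-4, -11, 15) + (-1, 1, 0) = (-5, -10, 15)
  D4: (-4, -11, 15) + (-1, 0, 1) = (-5, -11, 16)
  D5: (-4, -11, 15) + (0, -1, 1) = (-4, -12, 16)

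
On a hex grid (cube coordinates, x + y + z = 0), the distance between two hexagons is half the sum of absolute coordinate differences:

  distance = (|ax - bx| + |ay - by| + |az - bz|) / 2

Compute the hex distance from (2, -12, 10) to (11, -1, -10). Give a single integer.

|ax - bx| = |2 - 11| = 9
|ay - by| = |-12 - (-1)| = 11
|az - bz| = |10 - (-10)| = 20
distance = (9 + 11 + 20) / 2 = 40 / 2 = 20

Answer: 20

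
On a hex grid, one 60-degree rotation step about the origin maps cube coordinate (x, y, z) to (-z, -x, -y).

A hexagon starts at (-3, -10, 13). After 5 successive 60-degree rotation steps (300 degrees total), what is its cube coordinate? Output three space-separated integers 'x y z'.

Start: (-3, -10, 13)
Step 1: (-3, -10, 13) -> (-(13), -(-3), -(-10)) = (-13, 3, 10)
Step 2: (-13, 3, 10) -> (-(10), -(-13), -(3)) = (-10, 13, -3)
Step 3: (-10, 13, -3) -> (-(-3), -(-10), -(13)) = (3, 10, -13)
Step 4: (3, 10, -13) -> (-(-13), -(3), -(10)) = (13, -3, -10)
Step 5: (13, -3, -10) -> (-(-10), -(13), -(-3)) = (10, -13, 3)

Answer: 10 -13 3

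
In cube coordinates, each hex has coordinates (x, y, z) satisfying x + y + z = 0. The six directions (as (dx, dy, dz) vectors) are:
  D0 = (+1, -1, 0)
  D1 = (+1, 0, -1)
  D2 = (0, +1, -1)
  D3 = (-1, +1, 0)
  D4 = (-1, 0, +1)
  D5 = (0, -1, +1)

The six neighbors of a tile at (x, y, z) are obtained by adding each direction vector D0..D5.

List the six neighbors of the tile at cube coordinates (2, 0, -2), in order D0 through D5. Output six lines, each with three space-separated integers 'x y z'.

Center: (2, 0, -2). Add each direction:
  D0: (2, 0, -2) + (1, -1, 0) = (3, -1, -2)
  D1: (2, 0, -2) + (1, 0, -1) = (3, 0, -3)
  D2: (2, 0, -2) + (0, 1, -1) = (2, 1, -3)
  D3: (2, 0, -2) + (-1, 1, 0) = (1, 1, -2)
  D4: (2, 0, -2) + (-1, 0, 1) = (1, 0, -1)
  D5: (2, 0, -2) + (0, -1, 1) = (2, -1, -1)

Answer: 3 -1 -2
3 0 -3
2 1 -3
1 1 -2
1 0 -1
2 -1 -1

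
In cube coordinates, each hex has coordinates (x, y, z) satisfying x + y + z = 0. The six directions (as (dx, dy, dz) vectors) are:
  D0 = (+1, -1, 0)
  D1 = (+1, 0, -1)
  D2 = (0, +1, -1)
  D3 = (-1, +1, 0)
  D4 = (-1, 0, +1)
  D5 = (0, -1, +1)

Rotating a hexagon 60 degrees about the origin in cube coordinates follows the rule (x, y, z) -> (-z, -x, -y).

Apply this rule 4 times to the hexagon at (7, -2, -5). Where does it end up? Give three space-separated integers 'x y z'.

Answer: -5 7 -2

Derivation:
Start: (7, -2, -5)
Step 1: (7, -2, -5) -> (-(-5), -(7), -(-2)) = (5, -7, 2)
Step 2: (5, -7, 2) -> (-(2), -(5), -(-7)) = (-2, -5, 7)
Step 3: (-2, -5, 7) -> (-(7), -(-2), -(-5)) = (-7, 2, 5)
Step 4: (-7, 2, 5) -> (-(5), -(-7), -(2)) = (-5, 7, -2)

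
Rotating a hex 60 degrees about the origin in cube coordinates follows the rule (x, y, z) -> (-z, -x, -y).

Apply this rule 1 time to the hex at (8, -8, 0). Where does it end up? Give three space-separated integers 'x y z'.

Start: (8, -8, 0)
Step 1: (8, -8, 0) -> (-(0), -(8), -(-8)) = (0, -8, 8)

Answer: 0 -8 8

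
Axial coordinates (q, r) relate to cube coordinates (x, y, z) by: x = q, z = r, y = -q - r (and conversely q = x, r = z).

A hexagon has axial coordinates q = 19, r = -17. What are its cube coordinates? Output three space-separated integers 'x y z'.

x = q = 19
z = r = -17
y = -x - z = -(19) - (-17) = -2

Answer: 19 -2 -17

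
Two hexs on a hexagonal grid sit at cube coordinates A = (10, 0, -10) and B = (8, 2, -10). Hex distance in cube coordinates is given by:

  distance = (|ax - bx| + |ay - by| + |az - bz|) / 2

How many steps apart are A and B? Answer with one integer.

|ax - bx| = |10 - 8| = 2
|ay - by| = |0 - 2| = 2
|az - bz| = |-10 - (-10)| = 0
distance = (2 + 2 + 0) / 2 = 4 / 2 = 2

Answer: 2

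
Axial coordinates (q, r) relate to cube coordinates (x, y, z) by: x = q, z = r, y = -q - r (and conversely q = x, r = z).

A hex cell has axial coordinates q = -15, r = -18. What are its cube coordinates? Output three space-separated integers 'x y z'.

x = q = -15
z = r = -18
y = -x - z = -(-15) - (-18) = 33

Answer: -15 33 -18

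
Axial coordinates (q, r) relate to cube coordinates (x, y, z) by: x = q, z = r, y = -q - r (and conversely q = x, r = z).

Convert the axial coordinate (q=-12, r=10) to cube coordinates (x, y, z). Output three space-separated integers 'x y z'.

x = q = -12
z = r = 10
y = -x - z = -(-12) - (10) = 2

Answer: -12 2 10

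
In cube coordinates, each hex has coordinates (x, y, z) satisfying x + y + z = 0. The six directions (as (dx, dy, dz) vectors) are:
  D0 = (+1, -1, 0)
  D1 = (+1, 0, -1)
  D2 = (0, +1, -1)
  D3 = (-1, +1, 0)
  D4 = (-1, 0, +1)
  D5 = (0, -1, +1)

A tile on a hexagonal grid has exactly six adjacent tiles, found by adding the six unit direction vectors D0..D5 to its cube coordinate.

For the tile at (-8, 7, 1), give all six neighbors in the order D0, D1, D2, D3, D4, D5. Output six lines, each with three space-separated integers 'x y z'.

Answer: -7 6 1
-7 7 0
-8 8 0
-9 8 1
-9 7 2
-8 6 2

Derivation:
Center: (-8, 7, 1). Add each direction:
  D0: (-8, 7, 1) + (1, -1, 0) = (-7, 6, 1)
  D1: (-8, 7, 1) + (1, 0, -1) = (-7, 7, 0)
  D2: (-8, 7, 1) + (0, 1, -1) = (-8, 8, 0)
  D3: (-8, 7, 1) + (-1, 1, 0) = (-9, 8, 1)
  D4: (-8, 7, 1) + (-1, 0, 1) = (-9, 7, 2)
  D5: (-8, 7, 1) + (0, -1, 1) = (-8, 6, 2)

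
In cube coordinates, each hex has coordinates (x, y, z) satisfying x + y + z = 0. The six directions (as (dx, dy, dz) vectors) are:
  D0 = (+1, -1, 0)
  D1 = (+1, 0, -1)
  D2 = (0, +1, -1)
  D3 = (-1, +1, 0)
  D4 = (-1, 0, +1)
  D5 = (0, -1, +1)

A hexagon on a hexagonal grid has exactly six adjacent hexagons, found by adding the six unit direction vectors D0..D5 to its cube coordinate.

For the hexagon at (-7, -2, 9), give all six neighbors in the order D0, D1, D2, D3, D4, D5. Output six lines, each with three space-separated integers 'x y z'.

Center: (-7, -2, 9). Add each direction:
  D0: (-7, -2, 9) + (1, -1, 0) = (-6, -3, 9)
  D1: (-7, -2, 9) + (1, 0, -1) = (-6, -2, 8)
  D2: (-7, -2, 9) + (0, 1, -1) = (-7, -1, 8)
  D3: (-7, -2, 9) + (-1, 1, 0) = (-8, -1, 9)
  D4: (-7, -2, 9) + (-1, 0, 1) = (-8, -2, 10)
  D5: (-7, -2, 9) + (0, -1, 1) = (-7, -3, 10)

Answer: -6 -3 9
-6 -2 8
-7 -1 8
-8 -1 9
-8 -2 10
-7 -3 10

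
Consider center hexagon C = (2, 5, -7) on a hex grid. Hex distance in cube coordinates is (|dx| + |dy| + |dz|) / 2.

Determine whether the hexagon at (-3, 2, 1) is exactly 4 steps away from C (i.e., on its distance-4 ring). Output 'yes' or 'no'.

|px - cx| = |-3 - 2| = 5
|py - cy| = |2 - 5| = 3
|pz - cz| = |1 - (-7)| = 8
distance = (5+3+8)/2 = 16/2 = 8
radius = 4; distance != radius -> no

Answer: no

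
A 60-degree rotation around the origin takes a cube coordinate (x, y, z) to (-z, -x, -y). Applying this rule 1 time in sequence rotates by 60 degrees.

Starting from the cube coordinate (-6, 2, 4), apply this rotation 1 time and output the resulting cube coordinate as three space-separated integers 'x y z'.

Answer: -4 6 -2

Derivation:
Start: (-6, 2, 4)
Step 1: (-6, 2, 4) -> (-(4), -(-6), -(2)) = (-4, 6, -2)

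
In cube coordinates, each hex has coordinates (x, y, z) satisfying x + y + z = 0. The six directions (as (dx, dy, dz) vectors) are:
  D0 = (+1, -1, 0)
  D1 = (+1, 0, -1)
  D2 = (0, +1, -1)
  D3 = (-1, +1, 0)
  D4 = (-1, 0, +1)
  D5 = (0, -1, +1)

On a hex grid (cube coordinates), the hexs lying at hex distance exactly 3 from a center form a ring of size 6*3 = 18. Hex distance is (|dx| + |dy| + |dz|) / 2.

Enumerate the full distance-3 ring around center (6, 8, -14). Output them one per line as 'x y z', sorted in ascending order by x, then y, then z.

Walk ring at distance 3 from (6, 8, -14):
Start at center + D4*3 = (3, 8, -11)
  hex 0: (3, 8, -11)
  hex 1: (4, 7, -11)
  hex 2: (5, 6, -11)
  hex 3: (6, 5, -11)
  hex 4: (7, 5, -12)
  hex 5: (8, 5, -13)
  hex 6: (9, 5, -14)
  hex 7: (9, 6, -15)
  hex 8: (9, 7, -16)
  hex 9: (9, 8, -17)
  hex 10: (8, 9, -17)
  hex 11: (7, 10, -17)
  hex 12: (6, 11, -17)
  hex 13: (5, 11, -16)
  hex 14: (4, 11, -15)
  hex 15: (3, 11, -14)
  hex 16: (3, 10, -13)
  hex 17: (3, 9, -12)
Sorted: 18 hexes.

Answer: 3 8 -11
3 9 -12
3 10 -13
3 11 -14
4 7 -11
4 11 -15
5 6 -11
5 11 -16
6 5 -11
6 11 -17
7 5 -12
7 10 -17
8 5 -13
8 9 -17
9 5 -14
9 6 -15
9 7 -16
9 8 -17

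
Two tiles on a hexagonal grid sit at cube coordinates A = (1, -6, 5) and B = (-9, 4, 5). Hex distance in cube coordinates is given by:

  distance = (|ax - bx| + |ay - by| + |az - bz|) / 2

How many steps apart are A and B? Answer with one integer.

|ax - bx| = |1 - (-9)| = 10
|ay - by| = |-6 - 4| = 10
|az - bz| = |5 - 5| = 0
distance = (10 + 10 + 0) / 2 = 20 / 2 = 10

Answer: 10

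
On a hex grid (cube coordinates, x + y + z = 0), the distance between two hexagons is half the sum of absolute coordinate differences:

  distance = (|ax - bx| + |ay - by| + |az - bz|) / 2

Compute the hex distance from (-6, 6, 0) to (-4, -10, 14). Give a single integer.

|ax - bx| = |-6 - (-4)| = 2
|ay - by| = |6 - (-10)| = 16
|az - bz| = |0 - 14| = 14
distance = (2 + 16 + 14) / 2 = 32 / 2 = 16

Answer: 16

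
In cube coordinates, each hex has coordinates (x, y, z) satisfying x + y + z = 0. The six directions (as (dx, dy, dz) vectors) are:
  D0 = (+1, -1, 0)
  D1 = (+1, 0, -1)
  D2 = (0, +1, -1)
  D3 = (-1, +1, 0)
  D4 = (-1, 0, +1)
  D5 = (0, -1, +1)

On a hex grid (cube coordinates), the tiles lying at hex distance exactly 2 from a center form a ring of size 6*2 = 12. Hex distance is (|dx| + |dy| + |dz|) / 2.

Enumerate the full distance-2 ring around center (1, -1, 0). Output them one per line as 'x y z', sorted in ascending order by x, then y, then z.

Walk ring at distance 2 from (1, -1, 0):
Start at center + D4*2 = (-1, -1, 2)
  hex 0: (-1, -1, 2)
  hex 1: (0, -2, 2)
  hex 2: (1, -3, 2)
  hex 3: (2, -3, 1)
  hex 4: (3, -3, 0)
  hex 5: (3, -2, -1)
  hex 6: (3, -1, -2)
  hex 7: (2, 0, -2)
  hex 8: (1, 1, -2)
  hex 9: (0, 1, -1)
  hex 10: (-1, 1, 0)
  hex 11: (-1, 0, 1)
Sorted: 12 hexes.

Answer: -1 -1 2
-1 0 1
-1 1 0
0 -2 2
0 1 -1
1 -3 2
1 1 -2
2 -3 1
2 0 -2
3 -3 0
3 -2 -1
3 -1 -2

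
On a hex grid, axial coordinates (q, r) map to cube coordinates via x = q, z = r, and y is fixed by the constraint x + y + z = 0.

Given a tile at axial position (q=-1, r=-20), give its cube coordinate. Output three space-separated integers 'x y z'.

Answer: -1 21 -20

Derivation:
x = q = -1
z = r = -20
y = -x - z = -(-1) - (-20) = 21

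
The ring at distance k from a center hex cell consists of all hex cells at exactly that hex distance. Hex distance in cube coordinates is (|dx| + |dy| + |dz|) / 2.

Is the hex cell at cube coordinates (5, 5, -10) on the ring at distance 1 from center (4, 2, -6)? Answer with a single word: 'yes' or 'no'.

|px - cx| = |5 - 4| = 1
|py - cy| = |5 - 2| = 3
|pz - cz| = |-10 - (-6)| = 4
distance = (1+3+4)/2 = 8/2 = 4
radius = 1; distance != radius -> no

Answer: no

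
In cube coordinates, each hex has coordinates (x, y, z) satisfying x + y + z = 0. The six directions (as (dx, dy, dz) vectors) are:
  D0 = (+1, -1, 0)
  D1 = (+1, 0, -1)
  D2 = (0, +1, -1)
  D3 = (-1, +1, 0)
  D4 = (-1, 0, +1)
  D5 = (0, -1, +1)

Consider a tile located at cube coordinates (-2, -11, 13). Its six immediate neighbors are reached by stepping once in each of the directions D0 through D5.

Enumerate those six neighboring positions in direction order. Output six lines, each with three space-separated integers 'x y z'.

Center: (-2, -11, 13). Add each direction:
  D0: (-2, -11, 13) + (1, -1, 0) = (-1, -12, 13)
  D1: (-2, -11, 13) + (1, 0, -1) = (-1, -11, 12)
  D2: (-2, -11, 13) + (0, 1, -1) = (-2, -10, 12)
  D3: (-2, -11, 13) + (-1, 1, 0) = (-3, -10, 13)
  D4: (-2, -11, 13) + (-1, 0, 1) = (-3, -11, 14)
  D5: (-2, -11, 13) + (0, -1, 1) = (-2, -12, 14)

Answer: -1 -12 13
-1 -11 12
-2 -10 12
-3 -10 13
-3 -11 14
-2 -12 14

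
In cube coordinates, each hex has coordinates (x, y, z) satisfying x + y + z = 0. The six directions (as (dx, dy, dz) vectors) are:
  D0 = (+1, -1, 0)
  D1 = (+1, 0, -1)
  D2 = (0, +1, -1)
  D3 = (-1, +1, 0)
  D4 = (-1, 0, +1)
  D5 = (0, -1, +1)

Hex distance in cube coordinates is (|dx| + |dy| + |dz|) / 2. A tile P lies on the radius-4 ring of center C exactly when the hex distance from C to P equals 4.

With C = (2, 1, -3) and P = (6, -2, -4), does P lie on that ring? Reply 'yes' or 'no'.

|px - cx| = |6 - 2| = 4
|py - cy| = |-2 - 1| = 3
|pz - cz| = |-4 - (-3)| = 1
distance = (4+3+1)/2 = 8/2 = 4
radius = 4; distance == radius -> yes

Answer: yes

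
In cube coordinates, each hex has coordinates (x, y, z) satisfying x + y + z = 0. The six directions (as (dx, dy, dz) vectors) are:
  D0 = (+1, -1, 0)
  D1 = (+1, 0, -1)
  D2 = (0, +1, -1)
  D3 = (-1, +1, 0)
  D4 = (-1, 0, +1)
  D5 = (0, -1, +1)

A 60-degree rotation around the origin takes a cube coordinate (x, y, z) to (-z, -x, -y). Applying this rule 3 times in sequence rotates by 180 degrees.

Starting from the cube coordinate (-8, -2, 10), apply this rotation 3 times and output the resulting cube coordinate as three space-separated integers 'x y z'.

Answer: 8 2 -10

Derivation:
Start: (-8, -2, 10)
Step 1: (-8, -2, 10) -> (-(10), -(-8), -(-2)) = (-10, 8, 2)
Step 2: (-10, 8, 2) -> (-(2), -(-10), -(8)) = (-2, 10, -8)
Step 3: (-2, 10, -8) -> (-(-8), -(-2), -(10)) = (8, 2, -10)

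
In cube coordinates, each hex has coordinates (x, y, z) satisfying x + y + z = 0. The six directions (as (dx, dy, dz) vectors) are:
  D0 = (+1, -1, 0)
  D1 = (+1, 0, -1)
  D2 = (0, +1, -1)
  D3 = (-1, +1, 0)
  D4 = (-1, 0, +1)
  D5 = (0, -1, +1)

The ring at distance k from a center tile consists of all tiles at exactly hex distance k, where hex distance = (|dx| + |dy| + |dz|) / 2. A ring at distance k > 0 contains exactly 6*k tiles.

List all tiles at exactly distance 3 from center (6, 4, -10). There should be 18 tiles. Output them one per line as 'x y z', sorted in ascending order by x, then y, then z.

Walk ring at distance 3 from (6, 4, -10):
Start at center + D4*3 = (3, 4, -7)
  hex 0: (3, 4, -7)
  hex 1: (4, 3, -7)
  hex 2: (5, 2, -7)
  hex 3: (6, 1, -7)
  hex 4: (7, 1, -8)
  hex 5: (8, 1, -9)
  hex 6: (9, 1, -10)
  hex 7: (9, 2, -11)
  hex 8: (9, 3, -12)
  hex 9: (9, 4, -13)
  hex 10: (8, 5, -13)
  hex 11: (7, 6, -13)
  hex 12: (6, 7, -13)
  hex 13: (5, 7, -12)
  hex 14: (4, 7, -11)
  hex 15: (3, 7, -10)
  hex 16: (3, 6, -9)
  hex 17: (3, 5, -8)
Sorted: 18 hexes.

Answer: 3 4 -7
3 5 -8
3 6 -9
3 7 -10
4 3 -7
4 7 -11
5 2 -7
5 7 -12
6 1 -7
6 7 -13
7 1 -8
7 6 -13
8 1 -9
8 5 -13
9 1 -10
9 2 -11
9 3 -12
9 4 -13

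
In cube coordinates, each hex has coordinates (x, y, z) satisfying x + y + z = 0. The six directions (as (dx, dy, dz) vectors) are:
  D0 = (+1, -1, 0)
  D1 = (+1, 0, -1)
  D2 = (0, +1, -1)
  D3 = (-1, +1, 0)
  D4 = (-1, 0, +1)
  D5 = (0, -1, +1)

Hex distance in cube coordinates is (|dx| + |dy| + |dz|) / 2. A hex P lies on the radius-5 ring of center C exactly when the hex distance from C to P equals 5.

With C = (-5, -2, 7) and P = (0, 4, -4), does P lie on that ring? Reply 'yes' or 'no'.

|px - cx| = |0 - (-5)| = 5
|py - cy| = |4 - (-2)| = 6
|pz - cz| = |-4 - 7| = 11
distance = (5+6+11)/2 = 22/2 = 11
radius = 5; distance != radius -> no

Answer: no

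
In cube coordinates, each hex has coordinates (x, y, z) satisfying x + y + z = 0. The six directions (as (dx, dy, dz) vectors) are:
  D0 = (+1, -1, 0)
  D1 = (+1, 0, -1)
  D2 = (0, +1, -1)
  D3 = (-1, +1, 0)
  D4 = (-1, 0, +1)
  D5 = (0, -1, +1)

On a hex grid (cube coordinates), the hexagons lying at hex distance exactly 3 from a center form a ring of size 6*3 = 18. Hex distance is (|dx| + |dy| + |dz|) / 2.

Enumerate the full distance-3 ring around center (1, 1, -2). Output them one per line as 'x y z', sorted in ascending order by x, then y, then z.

Walk ring at distance 3 from (1, 1, -2):
Start at center + D4*3 = (-2, 1, 1)
  hex 0: (-2, 1, 1)
  hex 1: (-1, 0, 1)
  hex 2: (0, -1, 1)
  hex 3: (1, -2, 1)
  hex 4: (2, -2, 0)
  hex 5: (3, -2, -1)
  hex 6: (4, -2, -2)
  hex 7: (4, -1, -3)
  hex 8: (4, 0, -4)
  hex 9: (4, 1, -5)
  hex 10: (3, 2, -5)
  hex 11: (2, 3, -5)
  hex 12: (1, 4, -5)
  hex 13: (0, 4, -4)
  hex 14: (-1, 4, -3)
  hex 15: (-2, 4, -2)
  hex 16: (-2, 3, -1)
  hex 17: (-2, 2, 0)
Sorted: 18 hexes.

Answer: -2 1 1
-2 2 0
-2 3 -1
-2 4 -2
-1 0 1
-1 4 -3
0 -1 1
0 4 -4
1 -2 1
1 4 -5
2 -2 0
2 3 -5
3 -2 -1
3 2 -5
4 -2 -2
4 -1 -3
4 0 -4
4 1 -5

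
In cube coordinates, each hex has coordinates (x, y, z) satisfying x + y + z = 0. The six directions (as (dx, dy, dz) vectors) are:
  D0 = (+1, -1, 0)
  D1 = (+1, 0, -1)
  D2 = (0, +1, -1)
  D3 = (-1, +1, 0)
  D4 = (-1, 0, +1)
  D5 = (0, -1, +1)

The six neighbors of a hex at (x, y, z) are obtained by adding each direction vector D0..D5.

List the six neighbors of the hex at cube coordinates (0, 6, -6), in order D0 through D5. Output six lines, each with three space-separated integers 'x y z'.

Center: (0, 6, -6). Add each direction:
  D0: (0, 6, -6) + (1, -1, 0) = (1, 5, -6)
  D1: (0, 6, -6) + (1, 0, -1) = (1, 6, -7)
  D2: (0, 6, -6) + (0, 1, -1) = (0, 7, -7)
  D3: (0, 6, -6) + (-1, 1, 0) = (-1, 7, -6)
  D4: (0, 6, -6) + (-1, 0, 1) = (-1, 6, -5)
  D5: (0, 6, -6) + (0, -1, 1) = (0, 5, -5)

Answer: 1 5 -6
1 6 -7
0 7 -7
-1 7 -6
-1 6 -5
0 5 -5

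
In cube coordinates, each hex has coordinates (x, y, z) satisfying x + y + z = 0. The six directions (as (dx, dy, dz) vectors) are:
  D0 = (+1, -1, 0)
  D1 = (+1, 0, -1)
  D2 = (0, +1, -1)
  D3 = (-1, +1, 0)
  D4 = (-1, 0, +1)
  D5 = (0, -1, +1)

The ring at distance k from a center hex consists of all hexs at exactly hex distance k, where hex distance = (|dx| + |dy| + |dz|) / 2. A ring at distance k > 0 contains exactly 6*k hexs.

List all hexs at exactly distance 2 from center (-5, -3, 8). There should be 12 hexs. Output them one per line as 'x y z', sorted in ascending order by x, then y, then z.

Walk ring at distance 2 from (-5, -3, 8):
Start at center + D4*2 = (-7, -3, 10)
  hex 0: (-7, -3, 10)
  hex 1: (-6, -4, 10)
  hex 2: (-5, -5, 10)
  hex 3: (-4, -5, 9)
  hex 4: (-3, -5, 8)
  hex 5: (-3, -4, 7)
  hex 6: (-3, -3, 6)
  hex 7: (-4, -2, 6)
  hex 8: (-5, -1, 6)
  hex 9: (-6, -1, 7)
  hex 10: (-7, -1, 8)
  hex 11: (-7, -2, 9)
Sorted: 12 hexes.

Answer: -7 -3 10
-7 -2 9
-7 -1 8
-6 -4 10
-6 -1 7
-5 -5 10
-5 -1 6
-4 -5 9
-4 -2 6
-3 -5 8
-3 -4 7
-3 -3 6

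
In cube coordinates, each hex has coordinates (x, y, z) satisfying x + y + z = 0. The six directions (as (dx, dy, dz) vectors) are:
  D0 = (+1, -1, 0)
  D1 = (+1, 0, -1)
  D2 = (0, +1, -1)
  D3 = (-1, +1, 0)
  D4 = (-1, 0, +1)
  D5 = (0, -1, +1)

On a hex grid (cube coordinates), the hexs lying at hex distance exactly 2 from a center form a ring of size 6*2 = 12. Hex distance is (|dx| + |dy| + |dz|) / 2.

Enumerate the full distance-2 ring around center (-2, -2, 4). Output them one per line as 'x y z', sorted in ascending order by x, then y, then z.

Answer: -4 -2 6
-4 -1 5
-4 0 4
-3 -3 6
-3 0 3
-2 -4 6
-2 0 2
-1 -4 5
-1 -1 2
0 -4 4
0 -3 3
0 -2 2

Derivation:
Walk ring at distance 2 from (-2, -2, 4):
Start at center + D4*2 = (-4, -2, 6)
  hex 0: (-4, -2, 6)
  hex 1: (-3, -3, 6)
  hex 2: (-2, -4, 6)
  hex 3: (-1, -4, 5)
  hex 4: (0, -4, 4)
  hex 5: (0, -3, 3)
  hex 6: (0, -2, 2)
  hex 7: (-1, -1, 2)
  hex 8: (-2, 0, 2)
  hex 9: (-3, 0, 3)
  hex 10: (-4, 0, 4)
  hex 11: (-4, -1, 5)
Sorted: 12 hexes.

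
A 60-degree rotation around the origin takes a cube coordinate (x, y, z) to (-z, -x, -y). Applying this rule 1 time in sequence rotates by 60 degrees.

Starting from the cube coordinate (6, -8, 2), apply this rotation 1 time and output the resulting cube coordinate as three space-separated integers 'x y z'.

Answer: -2 -6 8

Derivation:
Start: (6, -8, 2)
Step 1: (6, -8, 2) -> (-(2), -(6), -(-8)) = (-2, -6, 8)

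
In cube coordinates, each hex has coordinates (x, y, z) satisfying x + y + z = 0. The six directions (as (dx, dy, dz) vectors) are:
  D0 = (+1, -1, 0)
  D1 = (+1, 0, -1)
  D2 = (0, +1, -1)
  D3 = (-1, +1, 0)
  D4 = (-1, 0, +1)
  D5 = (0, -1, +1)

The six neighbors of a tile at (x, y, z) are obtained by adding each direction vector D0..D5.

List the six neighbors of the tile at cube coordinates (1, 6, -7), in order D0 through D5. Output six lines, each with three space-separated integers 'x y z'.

Answer: 2 5 -7
2 6 -8
1 7 -8
0 7 -7
0 6 -6
1 5 -6

Derivation:
Center: (1, 6, -7). Add each direction:
  D0: (1, 6, -7) + (1, -1, 0) = (2, 5, -7)
  D1: (1, 6, -7) + (1, 0, -1) = (2, 6, -8)
  D2: (1, 6, -7) + (0, 1, -1) = (1, 7, -8)
  D3: (1, 6, -7) + (-1, 1, 0) = (0, 7, -7)
  D4: (1, 6, -7) + (-1, 0, 1) = (0, 6, -6)
  D5: (1, 6, -7) + (0, -1, 1) = (1, 5, -6)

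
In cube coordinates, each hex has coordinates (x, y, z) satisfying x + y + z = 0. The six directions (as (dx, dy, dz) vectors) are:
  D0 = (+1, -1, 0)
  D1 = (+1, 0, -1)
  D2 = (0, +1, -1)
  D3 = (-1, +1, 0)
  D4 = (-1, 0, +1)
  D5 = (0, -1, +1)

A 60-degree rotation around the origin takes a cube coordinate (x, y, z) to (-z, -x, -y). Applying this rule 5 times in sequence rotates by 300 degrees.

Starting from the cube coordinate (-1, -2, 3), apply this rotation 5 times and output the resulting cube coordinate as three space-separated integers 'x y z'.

Start: (-1, -2, 3)
Step 1: (-1, -2, 3) -> (-(3), -(-1), -(-2)) = (-3, 1, 2)
Step 2: (-3, 1, 2) -> (-(2), -(-3), -(1)) = (-2, 3, -1)
Step 3: (-2, 3, -1) -> (-(-1), -(-2), -(3)) = (1, 2, -3)
Step 4: (1, 2, -3) -> (-(-3), -(1), -(2)) = (3, -1, -2)
Step 5: (3, -1, -2) -> (-(-2), -(3), -(-1)) = (2, -3, 1)

Answer: 2 -3 1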